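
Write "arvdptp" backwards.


Input string: 'arvdptp'
Operation: reverse character order
Original order: 'a' -> 'r' -> 'v' -> 'd' -> 'p' -> 't' -> 'p'
Reversed order: 'p' -> 't' -> 'p' -> 'd' -> 'v' -> 'r' -> 'a'
Result: ptpdvra


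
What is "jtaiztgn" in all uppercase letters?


Input string: 'jtaiztgn'
Operation: convert each letter to uppercase
Mapping: 'j'->'J', 't'->'T', 'a'->'A', 'i'->'I', 'z'->'Z', 't'->'T', 'g'->'G', 'n'->'N'
Result: JTAIZTGN


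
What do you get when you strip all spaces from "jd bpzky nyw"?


Input string: 'jd bpzky nyw'
Operation: remove all spaces
Words: 'jd', 'bpzky', 'nyw'
Join without spaces: jdbpzkynyw


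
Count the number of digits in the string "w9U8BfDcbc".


Input string: 'w9U8BfDcbc'
Operation: count digit characters (0-9)
Scan: 'w', '9'(digit), 'U', '8'(digit), 'B', 'f', 'D', 'c', 'b', 'c'
Digits found: 2
Result: 2


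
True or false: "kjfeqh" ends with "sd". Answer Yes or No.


Input string: 'kjfeqh'
Suffix to check: 'sd'
Last 2 characters of input: 'qh'
Match: False
Result: No


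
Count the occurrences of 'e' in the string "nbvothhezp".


Input string: 'nbvothhezp'
Target character: 'e'
Scan each position: s[7]='e'
Matches found at indices: 7
Total: 1


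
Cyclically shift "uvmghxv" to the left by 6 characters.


Input: 'uvmghxv', shift = 6
Operation: split at index 6 and swap parts
Front part s[0:6] = 'uvmghx'
Back part s[6:] = 'v'
Rotated = back + front = 'v' + 'uvmghx'
Result: vuvmghx


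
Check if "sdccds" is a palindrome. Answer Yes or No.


Input string: 'sdccds'
Reversed: 'sdccds'
Compare pairs: s[0]='s' vs s[5]='s' (match), s[1]='d' vs s[4]='d' (match), s[2]='c' vs s[3]='c' (match)
Palindrome: Yes


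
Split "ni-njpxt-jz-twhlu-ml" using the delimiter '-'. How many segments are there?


Input string: 'ni-njpxt-jz-twhlu-ml'
Delimiter: '-'
Split result: 'ni', 'njpxt', 'jz', 'twhlu', 'ml'
Number of parts: 5


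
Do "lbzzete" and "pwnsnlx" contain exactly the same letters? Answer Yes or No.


String 1: 'lbzzete' -> sorted: 'beeltzz'
String 2: 'pwnsnlx' -> sorted: 'lnnpswx'
Compare sorted forms: 'beeltzz' != 'lnnpswx'
Anagram: No


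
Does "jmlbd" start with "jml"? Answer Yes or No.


Input string: 'jmlbd'
Prefix to check: 'jml'
First 3 characters of input: 'jml'
Match: True
Result: Yes


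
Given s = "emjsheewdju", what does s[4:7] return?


Input string: 'emjsheewdju'
Operation: slice [4:7]
Extract characters: s[4]='h', s[5]='e', s[6]='e'
Result: hee


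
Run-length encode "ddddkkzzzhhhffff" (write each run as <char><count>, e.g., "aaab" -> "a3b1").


Input: 'ddddkkzzzhhhffff'
Operation: identify consecutive runs
Runs: 'dddd' -> d4, 'kk' -> k2, 'zzz' -> z3, 'hhh' -> h3, 'ffff' -> f4
Encoded: d4k2z3h3f4


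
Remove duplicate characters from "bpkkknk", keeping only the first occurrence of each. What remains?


Input: 'bpkkknk'
Operation: keep first occurrence of each character
Scan: s[0]='b' new -> keep; s[1]='p' new -> keep; s[2]='k' new -> keep; s[3]='k' seen -> skip; s[4]='k' seen -> skip; s[5]='n' new -> keep; s[6]='k' seen -> skip
Result: bpkn


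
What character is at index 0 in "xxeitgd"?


Input string: 'xxeitgd'
Operation: get character at index 0
Index mapping: s[0]='x'
Result: 'x'


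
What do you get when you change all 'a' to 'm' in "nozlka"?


Input string: 'nozlka'
Operation: replace 'a' with 'm'
Positions of 'a': 5
After replacement: nozlkm


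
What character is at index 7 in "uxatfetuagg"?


Input string: 'uxatfetuagg'
Operation: get character at index 7
Index mapping: s[0]='u', s[1]='x', s[2]='a', s[3]='t', s[4]='f', s[5]='e', s[6]='t', s[7]='u'
Result: 'u'


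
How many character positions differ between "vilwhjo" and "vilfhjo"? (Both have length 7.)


String 1: 'vilwhjo'
String 2: 'vilfhjo'
Compare each position: pos 0: 'v'=='v', pos 1: 'i'=='i', pos 2: 'l'=='l', pos 3: 'w'!='f', pos 4: 'h'=='h', pos 5: 'j'=='j', pos 6: 'o'=='o'
Differing positions: 1
Hamming distance: 1


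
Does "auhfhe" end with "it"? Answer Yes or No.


Input string: 'auhfhe'
Suffix to check: 'it'
Last 2 characters of input: 'he'
Match: False
Result: No


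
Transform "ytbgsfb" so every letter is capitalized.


Input string: 'ytbgsfb'
Operation: convert each letter to uppercase
Mapping: 'y'->'Y', 't'->'T', 'b'->'B', 'g'->'G', 's'->'S', 'f'->'F', 'b'->'B'
Result: YTBGSFB


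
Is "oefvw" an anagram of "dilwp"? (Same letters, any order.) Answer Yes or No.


String 1: 'dilwp' -> sorted: 'dilpw'
String 2: 'oefvw' -> sorted: 'efovw'
Compare sorted forms: 'dilpw' != 'efovw'
Anagram: No


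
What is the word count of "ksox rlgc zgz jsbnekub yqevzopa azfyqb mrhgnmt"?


Input string: 'ksox rlgc zgz jsbnekub yqevzopa azfyqb mrhgnmt'
Operation: split by spaces
Words found: 'ksox', 'rlgc', 'zgz', 'jsbnekub', 'yqevzopa', 'azfyqb', 'mrhgnmt'
Word count: 7


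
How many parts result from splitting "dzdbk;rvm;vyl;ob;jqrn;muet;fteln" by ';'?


Input string: 'dzdbk;rvm;vyl;ob;jqrn;muet;fteln'
Delimiter: ';'
Split result: 'dzdbk', 'rvm', 'vyl', 'ob', 'jqrn', 'muet', 'fteln'
Number of parts: 7


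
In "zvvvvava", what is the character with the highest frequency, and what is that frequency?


Input: 'zvvvvava'
Operation: tally each character
Counts: 'a':2, 'v':5, 'z':1
Maximum: 'v' appears 5 times


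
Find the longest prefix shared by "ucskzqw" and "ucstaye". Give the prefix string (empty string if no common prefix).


String 1: 'ucskzqw'
String 2: 'ucstaye'
Compare position by position:
pos 0: 'u' vs 'u' match
pos 1: 'c' vs 'c' match
pos 2: 's' vs 's' match
pos 3: 'k' vs 't' differ -> stop
Longest common prefix: "ucs" (length 3)


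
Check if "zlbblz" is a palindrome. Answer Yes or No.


Input string: 'zlbblz'
Reversed: 'zlbblz'
Compare pairs: s[0]='z' vs s[5]='z' (match), s[1]='l' vs s[4]='l' (match), s[2]='b' vs s[3]='b' (match)
Palindrome: Yes


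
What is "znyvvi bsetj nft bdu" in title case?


Input string: 'znyvvi bsetj nft bdu'
Operation: capitalize first letter of each word
Word transformations: 'znyvvi'->'Znyvvi', 'bsetj'->'Bsetj', 'nft'->'Nft', 'bdu'->'Bdu'
Result: Znyvvi Bsetj Nft Bdu


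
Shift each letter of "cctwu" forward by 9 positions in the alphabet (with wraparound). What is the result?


Input: 'cctwu', shift = 9
Operation: for each letter, (position + 9) mod 26
Mapping: 'c'(2+9=11)->'l', 'c'(2+9=11)->'l', 't'(19+9=28, 28 mod 26=2)->'c', 'w'(22+9=31, 31 mod 26=5)->'f', 'u'(20+9=29, 29 mod 26=3)->'d'
Result: llcfd


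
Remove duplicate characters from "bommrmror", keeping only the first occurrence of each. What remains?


Input: 'bommrmror'
Operation: keep first occurrence of each character
Scan: s[0]='b' new -> keep; s[1]='o' new -> keep; s[2]='m' new -> keep; s[3]='m' seen -> skip; s[4]='r' new -> keep; s[5]='m' seen -> skip; s[6]='r' seen -> skip; s[7]='o' seen -> skip; s[8]='r' seen -> skip
Result: bomr


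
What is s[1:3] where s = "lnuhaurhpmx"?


Input string: 'lnuhaurhpmx'
Operation: slice [1:3]
Extract characters: s[1]='n', s[2]='u'
Result: nu


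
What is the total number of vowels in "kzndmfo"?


Input string: 'kzndmfo'
Operation: count vowels (a, e, i, o, u)
Scan: s[0]='k', s[1]='z', s[2]='n', s[3]='d', s[4]='m', s[5]='f', s[6]='o' (vowel)
Vowels found: 1
Result: 1


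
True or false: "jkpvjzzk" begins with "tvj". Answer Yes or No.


Input string: 'jkpvjzzk'
Prefix to check: 'tvj'
First 3 characters of input: 'jkp'
Match: False
Result: No


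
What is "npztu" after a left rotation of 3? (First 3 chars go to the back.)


Input: 'npztu', shift = 3
Operation: split at index 3 and swap parts
Front part s[0:3] = 'npz'
Back part s[3:] = 'tu'
Rotated = back + front = 'tu' + 'npz'
Result: tunpz


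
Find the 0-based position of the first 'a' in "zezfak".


Input string: 'zezfak'
Target: 'a'
Scanning left to right: s[0]='z', s[1]='e', s[2]='z', s[3]='f', s[4]='a'
First match at index: 4


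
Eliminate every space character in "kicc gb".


Input string: 'kicc gb'
Operation: remove all spaces
Words: 'kicc', 'gb'
Join without spaces: kiccgb


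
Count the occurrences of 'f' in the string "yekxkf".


Input string: 'yekxkf'
Target character: 'f'
Scan each position: s[5]='f'
Matches found at indices: 5
Total: 1


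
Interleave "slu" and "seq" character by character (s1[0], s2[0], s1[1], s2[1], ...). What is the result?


String 1: 'slu'
String 2: 'seq'
Operation: alternate characters
Pairs: 's'+'s', 'l'+'e', 'u'+'q'
Result: ssleuq


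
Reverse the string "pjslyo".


Input string: 'pjslyo'
Operation: reverse character order
Original order: 'p' -> 'j' -> 's' -> 'l' -> 'y' -> 'o'
Reversed order: 'o' -> 'y' -> 'l' -> 's' -> 'j' -> 'p'
Result: oylsjp


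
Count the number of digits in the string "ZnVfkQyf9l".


Input string: 'ZnVfkQyf9l'
Operation: count digit characters (0-9)
Scan: 'Z', 'n', 'V', 'f', 'k', 'Q', 'y', 'f', '9'(digit), 'l'
Digits found: 1
Result: 1


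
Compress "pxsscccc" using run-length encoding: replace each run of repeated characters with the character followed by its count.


Input: 'pxsscccc'
Operation: identify consecutive runs
Runs: 'p' -> p1, 'x' -> x1, 'ss' -> s2, 'cccc' -> c4
Encoded: p1x1s2c4


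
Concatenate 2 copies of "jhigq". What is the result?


Input string: 'jhigq'
Operation: repeat 2 times
Concatenation: 'jhigq' + 'jhigq'
Result: jhigqjhigq


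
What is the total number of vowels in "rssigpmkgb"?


Input string: 'rssigpmkgb'
Operation: count vowels (a, e, i, o, u)
Scan: s[0]='r', s[1]='s', s[2]='s', s[3]='i' (vowel), s[4]='g', s[5]='p', s[6]='m', s[7]='k', s[8]='g', s[9]='b'
Vowels found: 1
Result: 1


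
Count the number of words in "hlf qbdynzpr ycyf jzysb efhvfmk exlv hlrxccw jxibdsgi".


Input string: 'hlf qbdynzpr ycyf jzysb efhvfmk exlv hlrxccw jxibdsgi'
Operation: split by spaces
Words found: 'hlf', 'qbdynzpr', 'ycyf', 'jzysb', 'efhvfmk', 'exlv', 'hlrxccw', 'jxibdsgi'
Word count: 8


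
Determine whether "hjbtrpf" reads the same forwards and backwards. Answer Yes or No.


Input string: 'hjbtrpf'
Reversed: 'fprtbjh'
Compare pairs: s[0]='h' vs s[6]='f' (mismatch), s[1]='j' vs s[5]='p' (mismatch), s[2]='b' vs s[4]='r' (mismatch)
Palindrome: No


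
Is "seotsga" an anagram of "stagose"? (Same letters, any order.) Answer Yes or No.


String 1: 'stagose' -> sorted: 'aegosst'
String 2: 'seotsga' -> sorted: 'aegosst'
Compare sorted forms: 'aegosst' == 'aegosst'
Anagram: Yes


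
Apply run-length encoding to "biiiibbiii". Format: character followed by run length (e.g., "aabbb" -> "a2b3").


Input: 'biiiibbiii'
Operation: identify consecutive runs
Runs: 'b' -> b1, 'iiii' -> i4, 'bb' -> b2, 'iii' -> i3
Encoded: b1i4b2i3


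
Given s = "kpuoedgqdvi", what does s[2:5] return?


Input string: 'kpuoedgqdvi'
Operation: slice [2:5]
Extract characters: s[2]='u', s[3]='o', s[4]='e'
Result: uoe


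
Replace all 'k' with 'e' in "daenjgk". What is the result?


Input string: 'daenjgk'
Operation: replace 'k' with 'e'
Positions of 'k': 6
After replacement: daenjge


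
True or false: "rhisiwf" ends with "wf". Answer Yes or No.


Input string: 'rhisiwf'
Suffix to check: 'wf'
Last 2 characters of input: 'wf'
Match: True
Result: Yes


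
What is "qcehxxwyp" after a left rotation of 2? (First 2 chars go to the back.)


Input: 'qcehxxwyp', shift = 2
Operation: split at index 2 and swap parts
Front part s[0:2] = 'qc'
Back part s[2:] = 'ehxxwyp'
Rotated = back + front = 'ehxxwyp' + 'qc'
Result: ehxxwypqc


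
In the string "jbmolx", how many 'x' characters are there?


Input string: 'jbmolx'
Target character: 'x'
Scan each position: s[5]='x'
Matches found at indices: 5
Total: 1


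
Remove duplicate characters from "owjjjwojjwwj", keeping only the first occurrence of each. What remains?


Input: 'owjjjwojjwwj'
Operation: keep first occurrence of each character
Scan: s[0]='o' new -> keep; s[1]='w' new -> keep; s[2]='j' new -> keep; s[3]='j' seen -> skip; s[4]='j' seen -> skip; s[5]='w' seen -> skip; s[6]='o' seen -> skip; s[7]='j' seen -> skip; s[8]='j' seen -> skip; s[9]='w' seen -> skip; s[10]='w' seen -> skip; s[11]='j' seen -> skip
Result: owj


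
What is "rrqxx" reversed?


Input string: 'rrqxx'
Operation: reverse character order
Original order: 'r' -> 'r' -> 'q' -> 'x' -> 'x'
Reversed order: 'x' -> 'x' -> 'q' -> 'r' -> 'r'
Result: xxqrr


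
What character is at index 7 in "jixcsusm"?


Input string: 'jixcsusm'
Operation: get character at index 7
Index mapping: s[0]='j', s[1]='i', s[2]='x', s[3]='c', s[4]='s', s[5]='u', s[6]='s', s[7]='m'
Result: 'm'


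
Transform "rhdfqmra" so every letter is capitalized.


Input string: 'rhdfqmra'
Operation: convert each letter to uppercase
Mapping: 'r'->'R', 'h'->'H', 'd'->'D', 'f'->'F', 'q'->'Q', 'm'->'M', 'r'->'R', 'a'->'A'
Result: RHDFQMRA


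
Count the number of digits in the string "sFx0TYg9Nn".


Input string: 'sFx0TYg9Nn'
Operation: count digit characters (0-9)
Scan: 's', 'F', 'x', '0'(digit), 'T', 'Y', 'g', '9'(digit), 'N', 'n'
Digits found: 2
Result: 2


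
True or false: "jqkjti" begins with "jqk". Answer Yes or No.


Input string: 'jqkjti'
Prefix to check: 'jqk'
First 3 characters of input: 'jqk'
Match: True
Result: Yes


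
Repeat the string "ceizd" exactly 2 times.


Input string: 'ceizd'
Operation: repeat 2 times
Concatenation: 'ceizd' + 'ceizd'
Result: ceizdceizd


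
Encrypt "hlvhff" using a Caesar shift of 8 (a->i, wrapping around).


Input: 'hlvhff', shift = 8
Operation: for each letter, (position + 8) mod 26
Mapping: 'h'(7+8=15)->'p', 'l'(11+8=19)->'t', 'v'(21+8=29, 29 mod 26=3)->'d', 'h'(7+8=15)->'p', 'f'(5+8=13)->'n', 'f'(5+8=13)->'n'
Result: ptdpnn


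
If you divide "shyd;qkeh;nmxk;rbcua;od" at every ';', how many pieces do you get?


Input string: 'shyd;qkeh;nmxk;rbcua;od'
Delimiter: ';'
Split result: 'shyd', 'qkeh', 'nmxk', 'rbcua', 'od'
Number of parts: 5


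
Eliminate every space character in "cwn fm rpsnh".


Input string: 'cwn fm rpsnh'
Operation: remove all spaces
Words: 'cwn', 'fm', 'rpsnh'
Join without spaces: cwnfmrpsnh


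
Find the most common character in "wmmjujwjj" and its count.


Input: 'wmmjujwjj'
Operation: tally each character
Counts: 'j':4, 'm':2, 'u':1, 'w':2
Maximum: 'j' appears 4 times


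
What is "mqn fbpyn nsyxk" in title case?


Input string: 'mqn fbpyn nsyxk'
Operation: capitalize first letter of each word
Word transformations: 'mqn'->'Mqn', 'fbpyn'->'Fbpyn', 'nsyxk'->'Nsyxk'
Result: Mqn Fbpyn Nsyxk


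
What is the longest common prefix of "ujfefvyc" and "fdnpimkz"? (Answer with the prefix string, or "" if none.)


String 1: 'ujfefvyc'
String 2: 'fdnpimkz'
Compare position by position:
pos 0: 'u' vs 'f' differ -> stop
Longest common prefix: "" (length 0)


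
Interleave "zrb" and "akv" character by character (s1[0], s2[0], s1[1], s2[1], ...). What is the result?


String 1: 'zrb'
String 2: 'akv'
Operation: alternate characters
Pairs: 'z'+'a', 'r'+'k', 'b'+'v'
Result: zarkbv


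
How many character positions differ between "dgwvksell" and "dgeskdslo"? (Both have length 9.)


String 1: 'dgwvksell'
String 2: 'dgeskdslo'
Compare each position: pos 0: 'd'=='d', pos 1: 'g'=='g', pos 2: 'w'!='e', pos 3: 'v'!='s', pos 4: 'k'=='k', pos 5: 's'!='d', pos 6: 'e'!='s', pos 7: 'l'=='l', pos 8: 'l'!='o'
Differing positions: 5
Hamming distance: 5


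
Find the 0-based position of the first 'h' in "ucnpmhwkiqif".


Input string: 'ucnpmhwkiqif'
Target: 'h'
Scanning left to right: s[0]='u', s[1]='c', s[2]='n', s[3]='p', s[4]='m', s[5]='h'
First match at index: 5


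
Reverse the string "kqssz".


Input string: 'kqssz'
Operation: reverse character order
Original order: 'k' -> 'q' -> 's' -> 's' -> 'z'
Reversed order: 'z' -> 's' -> 's' -> 'q' -> 'k'
Result: zssqk


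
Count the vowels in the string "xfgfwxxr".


Input string: 'xfgfwxxr'
Operation: count vowels (a, e, i, o, u)
Scan: s[0]='x', s[1]='f', s[2]='g', s[3]='f', s[4]='w', s[5]='x', s[6]='x', s[7]='r'
Vowels found: 0
Result: 0


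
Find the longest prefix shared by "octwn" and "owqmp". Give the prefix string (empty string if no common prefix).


String 1: 'octwn'
String 2: 'owqmp'
Compare position by position:
pos 0: 'o' vs 'o' match
pos 1: 'c' vs 'w' differ -> stop
Longest common prefix: "o" (length 1)


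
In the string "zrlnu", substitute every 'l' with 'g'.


Input string: 'zrlnu'
Operation: replace 'l' with 'g'
Positions of 'l': 2
After replacement: zrgnu


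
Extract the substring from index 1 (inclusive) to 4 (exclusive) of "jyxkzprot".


Input string: 'jyxkzprot'
Operation: slice [1:4]
Extract characters: s[1]='y', s[2]='x', s[3]='k'
Result: yxk


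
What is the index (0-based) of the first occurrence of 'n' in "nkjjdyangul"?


Input string: 'nkjjdyangul'
Target: 'n'
Scanning left to right: s[0]='n'
First match at index: 0


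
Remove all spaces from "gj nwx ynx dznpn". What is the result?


Input string: 'gj nwx ynx dznpn'
Operation: remove all spaces
Words: 'gj', 'nwx', 'ynx', 'dznpn'
Join without spaces: gjnwxynxdznpn


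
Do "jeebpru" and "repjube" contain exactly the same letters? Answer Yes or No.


String 1: 'jeebpru' -> sorted: 'beejpru'
String 2: 'repjube' -> sorted: 'beejpru'
Compare sorted forms: 'beejpru' == 'beejpru'
Anagram: Yes


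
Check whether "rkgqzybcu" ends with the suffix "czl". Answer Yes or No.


Input string: 'rkgqzybcu'
Suffix to check: 'czl'
Last 3 characters of input: 'bcu'
Match: False
Result: No


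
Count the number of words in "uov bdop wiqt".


Input string: 'uov bdop wiqt'
Operation: split by spaces
Words found: 'uov', 'bdop', 'wiqt'
Word count: 3


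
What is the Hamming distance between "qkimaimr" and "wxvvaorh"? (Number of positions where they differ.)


String 1: 'qkimaimr'
String 2: 'wxvvaorh'
Compare each position: pos 0: 'q'!='w', pos 1: 'k'!='x', pos 2: 'i'!='v', pos 3: 'm'!='v', pos 4: 'a'=='a', pos 5: 'i'!='o', pos 6: 'm'!='r', pos 7: 'r'!='h'
Differing positions: 7
Hamming distance: 7


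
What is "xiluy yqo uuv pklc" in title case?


Input string: 'xiluy yqo uuv pklc'
Operation: capitalize first letter of each word
Word transformations: 'xiluy'->'Xiluy', 'yqo'->'Yqo', 'uuv'->'Uuv', 'pklc'->'Pklc'
Result: Xiluy Yqo Uuv Pklc


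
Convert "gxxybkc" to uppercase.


Input string: 'gxxybkc'
Operation: convert each letter to uppercase
Mapping: 'g'->'G', 'x'->'X', 'x'->'X', 'y'->'Y', 'b'->'B', 'k'->'K', 'c'->'C'
Result: GXXYBKC


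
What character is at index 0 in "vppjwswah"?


Input string: 'vppjwswah'
Operation: get character at index 0
Index mapping: s[0]='v'
Result: 'v'


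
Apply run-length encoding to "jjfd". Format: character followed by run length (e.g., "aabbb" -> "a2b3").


Input: 'jjfd'
Operation: identify consecutive runs
Runs: 'jj' -> j2, 'f' -> f1, 'd' -> d1
Encoded: j2f1d1


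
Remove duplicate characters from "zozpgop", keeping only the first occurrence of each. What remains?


Input: 'zozpgop'
Operation: keep first occurrence of each character
Scan: s[0]='z' new -> keep; s[1]='o' new -> keep; s[2]='z' seen -> skip; s[3]='p' new -> keep; s[4]='g' new -> keep; s[5]='o' seen -> skip; s[6]='p' seen -> skip
Result: zopg


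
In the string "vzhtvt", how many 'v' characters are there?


Input string: 'vzhtvt'
Target character: 'v'
Scan each position: s[0]='v', s[4]='v'
Matches found at indices: 0, 4
Total: 2


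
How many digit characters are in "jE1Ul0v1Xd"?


Input string: 'jE1Ul0v1Xd'
Operation: count digit characters (0-9)
Scan: 'j', 'E', '1'(digit), 'U', 'l', '0'(digit), 'v', '1'(digit), 'X', 'd'
Digits found: 3
Result: 3


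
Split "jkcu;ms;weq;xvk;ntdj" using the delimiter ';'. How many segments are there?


Input string: 'jkcu;ms;weq;xvk;ntdj'
Delimiter: ';'
Split result: 'jkcu', 'ms', 'weq', 'xvk', 'ntdj'
Number of parts: 5


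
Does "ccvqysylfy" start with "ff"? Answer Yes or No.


Input string: 'ccvqysylfy'
Prefix to check: 'ff'
First 2 characters of input: 'cc'
Match: False
Result: No


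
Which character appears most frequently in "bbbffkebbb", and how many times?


Input: 'bbbffkebbb'
Operation: tally each character
Counts: 'b':6, 'e':1, 'f':2, 'k':1
Maximum: 'b' appears 6 times


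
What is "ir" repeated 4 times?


Input string: 'ir'
Operation: repeat 4 times
Concatenation: 'ir' + 'ir' + 'ir' + 'ir'
Result: iriririr


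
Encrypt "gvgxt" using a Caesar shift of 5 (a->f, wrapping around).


Input: 'gvgxt', shift = 5
Operation: for each letter, (position + 5) mod 26
Mapping: 'g'(6+5=11)->'l', 'v'(21+5=26, 26 mod 26=0)->'a', 'g'(6+5=11)->'l', 'x'(23+5=28, 28 mod 26=2)->'c', 't'(19+5=24)->'y'
Result: lalcy


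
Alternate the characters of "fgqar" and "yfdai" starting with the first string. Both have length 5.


String 1: 'fgqar'
String 2: 'yfdai'
Operation: alternate characters
Pairs: 'f'+'y', 'g'+'f', 'q'+'d', 'a'+'a', 'r'+'i'
Result: fygfqdaari


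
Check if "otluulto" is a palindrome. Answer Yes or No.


Input string: 'otluulto'
Reversed: 'otluulto'
Compare pairs: s[0]='o' vs s[7]='o' (match), s[1]='t' vs s[6]='t' (match), s[2]='l' vs s[5]='l' (match), s[3]='u' vs s[4]='u' (match)
Palindrome: Yes


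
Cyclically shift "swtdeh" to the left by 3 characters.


Input: 'swtdeh', shift = 3
Operation: split at index 3 and swap parts
Front part s[0:3] = 'swt'
Back part s[3:] = 'deh'
Rotated = back + front = 'deh' + 'swt'
Result: dehswt


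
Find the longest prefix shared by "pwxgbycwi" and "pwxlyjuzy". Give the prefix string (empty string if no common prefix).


String 1: 'pwxgbycwi'
String 2: 'pwxlyjuzy'
Compare position by position:
pos 0: 'p' vs 'p' match
pos 1: 'w' vs 'w' match
pos 2: 'x' vs 'x' match
pos 3: 'g' vs 'l' differ -> stop
Longest common prefix: "pwx" (length 3)


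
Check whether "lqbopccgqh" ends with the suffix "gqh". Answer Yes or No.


Input string: 'lqbopccgqh'
Suffix to check: 'gqh'
Last 3 characters of input: 'gqh'
Match: True
Result: Yes


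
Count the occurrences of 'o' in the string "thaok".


Input string: 'thaok'
Target character: 'o'
Scan each position: s[3]='o'
Matches found at indices: 3
Total: 1


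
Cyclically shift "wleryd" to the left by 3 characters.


Input: 'wleryd', shift = 3
Operation: split at index 3 and swap parts
Front part s[0:3] = 'wle'
Back part s[3:] = 'ryd'
Rotated = back + front = 'ryd' + 'wle'
Result: rydwle


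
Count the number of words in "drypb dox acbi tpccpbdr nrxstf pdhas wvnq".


Input string: 'drypb dox acbi tpccpbdr nrxstf pdhas wvnq'
Operation: split by spaces
Words found: 'drypb', 'dox', 'acbi', 'tpccpbdr', 'nrxstf', 'pdhas', 'wvnq'
Word count: 7


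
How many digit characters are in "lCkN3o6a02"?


Input string: 'lCkN3o6a02'
Operation: count digit characters (0-9)
Scan: 'l', 'C', 'k', 'N', '3'(digit), 'o', '6'(digit), 'a', '0'(digit), '2'(digit)
Digits found: 4
Result: 4


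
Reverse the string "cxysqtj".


Input string: 'cxysqtj'
Operation: reverse character order
Original order: 'c' -> 'x' -> 'y' -> 's' -> 'q' -> 't' -> 'j'
Reversed order: 'j' -> 't' -> 'q' -> 's' -> 'y' -> 'x' -> 'c'
Result: jtqsyxc


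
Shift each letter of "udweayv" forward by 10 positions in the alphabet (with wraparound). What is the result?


Input: 'udweayv', shift = 10
Operation: for each letter, (position + 10) mod 26
Mapping: 'u'(20+10=30, 30 mod 26=4)->'e', 'd'(3+10=13)->'n', 'w'(22+10=32, 32 mod 26=6)->'g', 'e'(4+10=14)->'o', 'a'(0+10=10)->'k', 'y'(24+10=34, 34 mod 26=8)->'i', 'v'(21+10=31, 31 mod 26=5)->'f'
Result: engokif


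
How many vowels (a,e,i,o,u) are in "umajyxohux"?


Input string: 'umajyxohux'
Operation: count vowels (a, e, i, o, u)
Scan: s[0]='u' (vowel), s[1]='m', s[2]='a' (vowel), s[3]='j', s[4]='y', s[5]='x', s[6]='o' (vowel), s[7]='h', s[8]='u' (vowel), s[9]='x'
Vowels found: 4
Result: 4


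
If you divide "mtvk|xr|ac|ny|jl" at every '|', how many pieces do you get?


Input string: 'mtvk|xr|ac|ny|jl'
Delimiter: '|'
Split result: 'mtvk', 'xr', 'ac', 'ny', 'jl'
Number of parts: 5


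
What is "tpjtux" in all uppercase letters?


Input string: 'tpjtux'
Operation: convert each letter to uppercase
Mapping: 't'->'T', 'p'->'P', 'j'->'J', 't'->'T', 'u'->'U', 'x'->'X'
Result: TPJTUX


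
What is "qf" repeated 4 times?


Input string: 'qf'
Operation: repeat 4 times
Concatenation: 'qf' + 'qf' + 'qf' + 'qf'
Result: qfqfqfqf


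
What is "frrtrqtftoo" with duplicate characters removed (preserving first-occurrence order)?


Input: 'frrtrqtftoo'
Operation: keep first occurrence of each character
Scan: s[0]='f' new -> keep; s[1]='r' new -> keep; s[2]='r' seen -> skip; s[3]='t' new -> keep; s[4]='r' seen -> skip; s[5]='q' new -> keep; s[6]='t' seen -> skip; s[7]='f' seen -> skip; s[8]='t' seen -> skip; s[9]='o' new -> keep; s[10]='o' seen -> skip
Result: frtqo


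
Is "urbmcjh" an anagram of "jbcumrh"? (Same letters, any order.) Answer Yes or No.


String 1: 'jbcumrh' -> sorted: 'bchjmru'
String 2: 'urbmcjh' -> sorted: 'bchjmru'
Compare sorted forms: 'bchjmru' == 'bchjmru'
Anagram: Yes


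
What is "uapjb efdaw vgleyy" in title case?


Input string: 'uapjb efdaw vgleyy'
Operation: capitalize first letter of each word
Word transformations: 'uapjb'->'Uapjb', 'efdaw'->'Efdaw', 'vgleyy'->'Vgleyy'
Result: Uapjb Efdaw Vgleyy


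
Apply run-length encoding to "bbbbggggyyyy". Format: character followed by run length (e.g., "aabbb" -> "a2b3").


Input: 'bbbbggggyyyy'
Operation: identify consecutive runs
Runs: 'bbbb' -> b4, 'gggg' -> g4, 'yyyy' -> y4
Encoded: b4g4y4


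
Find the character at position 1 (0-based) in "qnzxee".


Input string: 'qnzxee'
Operation: get character at index 1
Index mapping: s[0]='q', s[1]='n'
Result: 'n'


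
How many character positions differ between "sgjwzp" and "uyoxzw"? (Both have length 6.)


String 1: 'sgjwzp'
String 2: 'uyoxzw'
Compare each position: pos 0: 's'!='u', pos 1: 'g'!='y', pos 2: 'j'!='o', pos 3: 'w'!='x', pos 4: 'z'=='z', pos 5: 'p'!='w'
Differing positions: 5
Hamming distance: 5


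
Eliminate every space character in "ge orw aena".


Input string: 'ge orw aena'
Operation: remove all spaces
Words: 'ge', 'orw', 'aena'
Join without spaces: georwaena


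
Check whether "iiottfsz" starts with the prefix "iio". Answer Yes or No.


Input string: 'iiottfsz'
Prefix to check: 'iio'
First 3 characters of input: 'iio'
Match: True
Result: Yes


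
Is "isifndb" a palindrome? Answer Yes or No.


Input string: 'isifndb'
Reversed: 'bdnfisi'
Compare pairs: s[0]='i' vs s[6]='b' (mismatch), s[1]='s' vs s[5]='d' (mismatch), s[2]='i' vs s[4]='n' (mismatch)
Palindrome: No


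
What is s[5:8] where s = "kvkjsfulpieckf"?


Input string: 'kvkjsfulpieckf'
Operation: slice [5:8]
Extract characters: s[5]='f', s[6]='u', s[7]='l'
Result: ful


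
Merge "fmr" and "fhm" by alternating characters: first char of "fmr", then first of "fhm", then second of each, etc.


String 1: 'fmr'
String 2: 'fhm'
Operation: alternate characters
Pairs: 'f'+'f', 'm'+'h', 'r'+'m'
Result: ffmhrm


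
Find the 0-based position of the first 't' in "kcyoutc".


Input string: 'kcyoutc'
Target: 't'
Scanning left to right: s[0]='k', s[1]='c', s[2]='y', s[3]='o', s[4]='u', s[5]='t'
First match at index: 5


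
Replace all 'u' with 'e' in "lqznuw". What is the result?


Input string: 'lqznuw'
Operation: replace 'u' with 'e'
Positions of 'u': 4
After replacement: lqznew


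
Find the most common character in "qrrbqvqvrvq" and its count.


Input: 'qrrbqvqvrvq'
Operation: tally each character
Counts: 'b':1, 'q':4, 'r':3, 'v':3
Maximum: 'q' appears 4 times


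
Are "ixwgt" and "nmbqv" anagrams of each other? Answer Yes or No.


String 1: 'ixwgt' -> sorted: 'gitwx'
String 2: 'nmbqv' -> sorted: 'bmnqv'
Compare sorted forms: 'gitwx' != 'bmnqv'
Anagram: No


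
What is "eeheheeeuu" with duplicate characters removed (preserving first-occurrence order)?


Input: 'eeheheeeuu'
Operation: keep first occurrence of each character
Scan: s[0]='e' new -> keep; s[1]='e' seen -> skip; s[2]='h' new -> keep; s[3]='e' seen -> skip; s[4]='h' seen -> skip; s[5]='e' seen -> skip; s[6]='e' seen -> skip; s[7]='e' seen -> skip; s[8]='u' new -> keep; s[9]='u' seen -> skip
Result: ehu


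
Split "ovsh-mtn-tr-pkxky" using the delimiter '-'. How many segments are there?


Input string: 'ovsh-mtn-tr-pkxky'
Delimiter: '-'
Split result: 'ovsh', 'mtn', 'tr', 'pkxky'
Number of parts: 4


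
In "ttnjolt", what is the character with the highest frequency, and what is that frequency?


Input: 'ttnjolt'
Operation: tally each character
Counts: 'j':1, 'l':1, 'n':1, 'o':1, 't':3
Maximum: 't' appears 3 times


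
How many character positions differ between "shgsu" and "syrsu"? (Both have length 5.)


String 1: 'shgsu'
String 2: 'syrsu'
Compare each position: pos 0: 's'=='s', pos 1: 'h'!='y', pos 2: 'g'!='r', pos 3: 's'=='s', pos 4: 'u'=='u'
Differing positions: 2
Hamming distance: 2


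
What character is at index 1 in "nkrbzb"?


Input string: 'nkrbzb'
Operation: get character at index 1
Index mapping: s[0]='n', s[1]='k'
Result: 'k'


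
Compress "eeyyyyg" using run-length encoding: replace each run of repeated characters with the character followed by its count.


Input: 'eeyyyyg'
Operation: identify consecutive runs
Runs: 'ee' -> e2, 'yyyy' -> y4, 'g' -> g1
Encoded: e2y4g1


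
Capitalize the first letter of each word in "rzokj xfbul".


Input string: 'rzokj xfbul'
Operation: capitalize first letter of each word
Word transformations: 'rzokj'->'Rzokj', 'xfbul'->'Xfbul'
Result: Rzokj Xfbul


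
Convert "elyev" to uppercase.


Input string: 'elyev'
Operation: convert each letter to uppercase
Mapping: 'e'->'E', 'l'->'L', 'y'->'Y', 'e'->'E', 'v'->'V'
Result: ELYEV


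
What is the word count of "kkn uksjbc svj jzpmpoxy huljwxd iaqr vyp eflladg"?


Input string: 'kkn uksjbc svj jzpmpoxy huljwxd iaqr vyp eflladg'
Operation: split by spaces
Words found: 'kkn', 'uksjbc', 'svj', 'jzpmpoxy', 'huljwxd', 'iaqr', 'vyp', 'eflladg'
Word count: 8


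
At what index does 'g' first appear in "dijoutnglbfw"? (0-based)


Input string: 'dijoutnglbfw'
Target: 'g'
Scanning left to right: s[0]='d', s[1]='i', s[2]='j', s[3]='o', s[4]='u', s[5]='t', s[6]='n', s[7]='g'
First match at index: 7


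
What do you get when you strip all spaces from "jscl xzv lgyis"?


Input string: 'jscl xzv lgyis'
Operation: remove all spaces
Words: 'jscl', 'xzv', 'lgyis'
Join without spaces: jsclxzvlgyis


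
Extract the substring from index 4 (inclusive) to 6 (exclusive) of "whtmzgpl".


Input string: 'whtmzgpl'
Operation: slice [4:6]
Extract characters: s[4]='z', s[5]='g'
Result: zg


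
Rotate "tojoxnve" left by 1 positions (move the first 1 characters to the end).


Input: 'tojoxnve', shift = 1
Operation: split at index 1 and swap parts
Front part s[0:1] = 't'
Back part s[1:] = 'ojoxnve'
Rotated = back + front = 'ojoxnve' + 't'
Result: ojoxnvet


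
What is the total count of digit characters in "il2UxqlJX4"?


Input string: 'il2UxqlJX4'
Operation: count digit characters (0-9)
Scan: 'i', 'l', '2'(digit), 'U', 'x', 'q', 'l', 'J', 'X', '4'(digit)
Digits found: 2
Result: 2


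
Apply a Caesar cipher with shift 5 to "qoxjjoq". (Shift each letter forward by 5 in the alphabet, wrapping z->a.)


Input: 'qoxjjoq', shift = 5
Operation: for each letter, (position + 5) mod 26
Mapping: 'q'(16+5=21)->'v', 'o'(14+5=19)->'t', 'x'(23+5=28, 28 mod 26=2)->'c', 'j'(9+5=14)->'o', 'j'(9+5=14)->'o', 'o'(14+5=19)->'t', 'q'(16+5=21)->'v'
Result: vtcootv


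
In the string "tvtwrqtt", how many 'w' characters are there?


Input string: 'tvtwrqtt'
Target character: 'w'
Scan each position: s[3]='w'
Matches found at indices: 3
Total: 1


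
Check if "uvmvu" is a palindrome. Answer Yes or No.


Input string: 'uvmvu'
Reversed: 'uvmvu'
Compare pairs: s[0]='u' vs s[4]='u' (match), s[1]='v' vs s[3]='v' (match)
Palindrome: Yes


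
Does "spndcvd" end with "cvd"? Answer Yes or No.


Input string: 'spndcvd'
Suffix to check: 'cvd'
Last 3 characters of input: 'cvd'
Match: True
Result: Yes


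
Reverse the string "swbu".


Input string: 'swbu'
Operation: reverse character order
Original order: 's' -> 'w' -> 'b' -> 'u'
Reversed order: 'u' -> 'b' -> 'w' -> 's'
Result: ubws


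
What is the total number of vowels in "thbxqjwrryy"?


Input string: 'thbxqjwrryy'
Operation: count vowels (a, e, i, o, u)
Scan: s[0]='t', s[1]='h', s[2]='b', s[3]='x', s[4]='q', s[5]='j', s[6]='w', s[7]='r', s[8]='r', s[9]='y', s[10]='y'
Vowels found: 0
Result: 0


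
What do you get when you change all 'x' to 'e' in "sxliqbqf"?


Input string: 'sxliqbqf'
Operation: replace 'x' with 'e'
Positions of 'x': 1
After replacement: seliqbqf


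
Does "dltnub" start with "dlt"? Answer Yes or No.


Input string: 'dltnub'
Prefix to check: 'dlt'
First 3 characters of input: 'dlt'
Match: True
Result: Yes


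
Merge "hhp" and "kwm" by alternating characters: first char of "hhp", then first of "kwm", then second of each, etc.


String 1: 'hhp'
String 2: 'kwm'
Operation: alternate characters
Pairs: 'h'+'k', 'h'+'w', 'p'+'m'
Result: hkhwpm


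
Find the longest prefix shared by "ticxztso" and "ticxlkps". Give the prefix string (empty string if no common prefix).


String 1: 'ticxztso'
String 2: 'ticxlkps'
Compare position by position:
pos 0: 't' vs 't' match
pos 1: 'i' vs 'i' match
pos 2: 'c' vs 'c' match
pos 3: 'x' vs 'x' match
pos 4: 'z' vs 'l' differ -> stop
Longest common prefix: "ticx" (length 4)


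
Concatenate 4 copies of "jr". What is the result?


Input string: 'jr'
Operation: repeat 4 times
Concatenation: 'jr' + 'jr' + 'jr' + 'jr'
Result: jrjrjrjr


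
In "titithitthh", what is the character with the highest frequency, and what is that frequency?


Input: 'titithitthh'
Operation: tally each character
Counts: 'h':3, 'i':3, 't':5
Maximum: 't' appears 5 times


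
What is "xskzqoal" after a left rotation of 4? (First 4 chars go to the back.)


Input: 'xskzqoal', shift = 4
Operation: split at index 4 and swap parts
Front part s[0:4] = 'xskz'
Back part s[4:] = 'qoal'
Rotated = back + front = 'qoal' + 'xskz'
Result: qoalxskz


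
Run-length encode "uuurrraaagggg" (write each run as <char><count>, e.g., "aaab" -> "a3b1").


Input: 'uuurrraaagggg'
Operation: identify consecutive runs
Runs: 'uuu' -> u3, 'rrr' -> r3, 'aaa' -> a3, 'gggg' -> g4
Encoded: u3r3a3g4


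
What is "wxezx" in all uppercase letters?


Input string: 'wxezx'
Operation: convert each letter to uppercase
Mapping: 'w'->'W', 'x'->'X', 'e'->'E', 'z'->'Z', 'x'->'X'
Result: WXEZX


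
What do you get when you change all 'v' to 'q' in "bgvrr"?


Input string: 'bgvrr'
Operation: replace 'v' with 'q'
Positions of 'v': 2
After replacement: bgqrr


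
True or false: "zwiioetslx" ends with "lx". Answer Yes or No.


Input string: 'zwiioetslx'
Suffix to check: 'lx'
Last 2 characters of input: 'lx'
Match: True
Result: Yes


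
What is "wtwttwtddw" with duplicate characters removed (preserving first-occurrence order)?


Input: 'wtwttwtddw'
Operation: keep first occurrence of each character
Scan: s[0]='w' new -> keep; s[1]='t' new -> keep; s[2]='w' seen -> skip; s[3]='t' seen -> skip; s[4]='t' seen -> skip; s[5]='w' seen -> skip; s[6]='t' seen -> skip; s[7]='d' new -> keep; s[8]='d' seen -> skip; s[9]='w' seen -> skip
Result: wtd


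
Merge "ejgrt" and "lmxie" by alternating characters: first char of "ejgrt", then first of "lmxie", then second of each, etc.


String 1: 'ejgrt'
String 2: 'lmxie'
Operation: alternate characters
Pairs: 'e'+'l', 'j'+'m', 'g'+'x', 'r'+'i', 't'+'e'
Result: eljmgxrite


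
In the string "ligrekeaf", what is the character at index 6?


Input string: 'ligrekeaf'
Operation: get character at index 6
Index mapping: s[0]='l', s[1]='i', s[2]='g', s[3]='r', s[4]='e', s[5]='k', s[6]='e'
Result: 'e'


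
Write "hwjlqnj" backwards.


Input string: 'hwjlqnj'
Operation: reverse character order
Original order: 'h' -> 'w' -> 'j' -> 'l' -> 'q' -> 'n' -> 'j'
Reversed order: 'j' -> 'n' -> 'q' -> 'l' -> 'j' -> 'w' -> 'h'
Result: jnqljwh


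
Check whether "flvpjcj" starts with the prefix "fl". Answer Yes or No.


Input string: 'flvpjcj'
Prefix to check: 'fl'
First 2 characters of input: 'fl'
Match: True
Result: Yes


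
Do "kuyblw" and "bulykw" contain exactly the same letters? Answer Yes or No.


String 1: 'kuyblw' -> sorted: 'bkluwy'
String 2: 'bulykw' -> sorted: 'bkluwy'
Compare sorted forms: 'bkluwy' == 'bkluwy'
Anagram: Yes


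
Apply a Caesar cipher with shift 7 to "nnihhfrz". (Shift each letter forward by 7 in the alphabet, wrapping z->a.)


Input: 'nnihhfrz', shift = 7
Operation: for each letter, (position + 7) mod 26
Mapping: 'n'(13+7=20)->'u', 'n'(13+7=20)->'u', 'i'(8+7=15)->'p', 'h'(7+7=14)->'o', 'h'(7+7=14)->'o', 'f'(5+7=12)->'m', 'r'(17+7=24)->'y', 'z'(25+7=32, 32 mod 26=6)->'g'
Result: uupoomyg


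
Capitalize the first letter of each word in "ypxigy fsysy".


Input string: 'ypxigy fsysy'
Operation: capitalize first letter of each word
Word transformations: 'ypxigy'->'Ypxigy', 'fsysy'->'Fsysy'
Result: Ypxigy Fsysy


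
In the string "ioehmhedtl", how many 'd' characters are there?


Input string: 'ioehmhedtl'
Target character: 'd'
Scan each position: s[7]='d'
Matches found at indices: 7
Total: 1


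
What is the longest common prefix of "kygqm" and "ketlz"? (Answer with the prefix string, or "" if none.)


String 1: 'kygqm'
String 2: 'ketlz'
Compare position by position:
pos 0: 'k' vs 'k' match
pos 1: 'y' vs 'e' differ -> stop
Longest common prefix: "k" (length 1)


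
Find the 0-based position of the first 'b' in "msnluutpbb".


Input string: 'msnluutpbb'
Target: 'b'
Scanning left to right: s[0]='m', s[1]='s', s[2]='n', s[3]='l', s[4]='u', s[5]='u', s[6]='t', s[7]='p', s[8]='b'
First match at index: 8


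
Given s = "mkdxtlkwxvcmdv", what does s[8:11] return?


Input string: 'mkdxtlkwxvcmdv'
Operation: slice [8:11]
Extract characters: s[8]='x', s[9]='v', s[10]='c'
Result: xvc


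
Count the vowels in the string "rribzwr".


Input string: 'rribzwr'
Operation: count vowels (a, e, i, o, u)
Scan: s[0]='r', s[1]='r', s[2]='i' (vowel), s[3]='b', s[4]='z', s[5]='w', s[6]='r'
Vowels found: 1
Result: 1


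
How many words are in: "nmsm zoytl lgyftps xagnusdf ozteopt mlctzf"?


Input string: 'nmsm zoytl lgyftps xagnusdf ozteopt mlctzf'
Operation: split by spaces
Words found: 'nmsm', 'zoytl', 'lgyftps', 'xagnusdf', 'ozteopt', 'mlctzf'
Word count: 6


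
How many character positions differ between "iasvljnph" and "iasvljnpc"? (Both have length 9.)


String 1: 'iasvljnph'
String 2: 'iasvljnpc'
Compare each position: pos 0: 'i'=='i', pos 1: 'a'=='a', pos 2: 's'=='s', pos 3: 'v'=='v', pos 4: 'l'=='l', pos 5: 'j'=='j', pos 6: 'n'=='n', pos 7: 'p'=='p', pos 8: 'h'!='c'
Differing positions: 1
Hamming distance: 1


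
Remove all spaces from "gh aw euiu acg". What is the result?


Input string: 'gh aw euiu acg'
Operation: remove all spaces
Words: 'gh', 'aw', 'euiu', 'acg'
Join without spaces: ghaweuiuacg


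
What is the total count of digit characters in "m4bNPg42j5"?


Input string: 'm4bNPg42j5'
Operation: count digit characters (0-9)
Scan: 'm', '4'(digit), 'b', 'N', 'P', 'g', '4'(digit), '2'(digit), 'j', '5'(digit)
Digits found: 4
Result: 4


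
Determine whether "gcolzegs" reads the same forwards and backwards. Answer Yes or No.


Input string: 'gcolzegs'
Reversed: 'sgezlocg'
Compare pairs: s[0]='g' vs s[7]='s' (mismatch), s[1]='c' vs s[6]='g' (mismatch), s[2]='o' vs s[5]='e' (mismatch), s[3]='l' vs s[4]='z' (mismatch)
Palindrome: No
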